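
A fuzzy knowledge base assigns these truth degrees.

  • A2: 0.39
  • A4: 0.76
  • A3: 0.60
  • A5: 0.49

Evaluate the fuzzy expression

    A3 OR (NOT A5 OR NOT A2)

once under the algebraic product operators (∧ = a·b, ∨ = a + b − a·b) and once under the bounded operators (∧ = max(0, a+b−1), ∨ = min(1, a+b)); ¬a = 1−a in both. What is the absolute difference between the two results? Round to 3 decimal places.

Under algebraic product:
  NOT A5 = 1 − 0.4900 = 0.5100
  NOT A2 = 1 − 0.3900 = 0.6100
  NOT A5 OR NOT A2 = a + b − a·b on (0.5100, 0.6100) = 0.8089
  A3 OR (NOT A5 OR NOT A2) = a + b − a·b on (0.6000, 0.8089) = 0.9236
  → value = 0.9236
Under bounded:
  NOT A5 = 1 − 0.49 = 0.51
  NOT A2 = 1 − 0.39 = 0.61
  NOT A5 OR NOT A2 = min(1, a+b) on (0.51, 0.61) = 1.00
  A3 OR (NOT A5 OR NOT A2) = min(1, a+b) on (0.60, 1.00) = 1.00
  → value = 1.0000
|0.9236 − 1.0000| = 0.076

0.076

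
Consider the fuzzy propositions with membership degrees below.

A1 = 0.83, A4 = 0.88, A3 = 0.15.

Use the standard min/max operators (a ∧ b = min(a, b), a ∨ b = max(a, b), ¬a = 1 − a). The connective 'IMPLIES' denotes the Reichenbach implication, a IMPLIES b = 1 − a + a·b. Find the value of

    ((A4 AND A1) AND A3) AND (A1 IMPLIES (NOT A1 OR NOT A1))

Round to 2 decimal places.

0.15

A4 AND A1 = min(a, b) on (0.88, 0.83) = 0.83
(A4 AND A1) AND A3 = min(a, b) on (0.83, 0.15) = 0.15
NOT A1 = 1 − 0.83 = 0.17
NOT A1 = 1 − 0.83 = 0.17
NOT A1 OR NOT A1 = max(a, b) on (0.17, 0.17) = 0.17
A1 IMPLIES (NOT A1 OR NOT A1)  [Reichenbach: 1 − a + a·b] with a=0.83, b=0.17 → 0.31
((A4 AND A1) AND A3) AND (A1 IMPLIES (NOT A1 OR NOT A1)) = min(a, b) on (0.15, 0.31) = 0.15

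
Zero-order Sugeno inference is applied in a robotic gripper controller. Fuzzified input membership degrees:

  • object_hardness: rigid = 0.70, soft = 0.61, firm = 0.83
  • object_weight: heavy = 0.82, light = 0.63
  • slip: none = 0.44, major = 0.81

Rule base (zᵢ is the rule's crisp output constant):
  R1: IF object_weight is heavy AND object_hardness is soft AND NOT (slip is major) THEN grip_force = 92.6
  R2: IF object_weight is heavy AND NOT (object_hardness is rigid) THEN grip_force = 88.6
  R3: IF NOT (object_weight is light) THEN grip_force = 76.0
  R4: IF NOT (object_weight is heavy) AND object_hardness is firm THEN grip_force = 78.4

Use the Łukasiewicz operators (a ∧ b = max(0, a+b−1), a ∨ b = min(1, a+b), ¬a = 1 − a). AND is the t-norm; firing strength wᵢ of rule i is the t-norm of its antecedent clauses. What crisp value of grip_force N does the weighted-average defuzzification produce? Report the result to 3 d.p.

79.072

R1 (z=92.6): heavy=0.82, soft=0.61, ¬major=1−0.81=0.19; AND[max(0, a+b−1)] → w = 0.00
R2 (z=88.6): heavy=0.82, ¬rigid=1−0.70=0.30; AND[max(0, a+b−1)] → w = 0.12
R3 (z=76.0): ¬light=1−0.63=0.37 → w = 0.37
R4 (z=78.4): ¬heavy=1−0.82=0.18, firm=0.83; AND[max(0, a+b−1)] → w = 0.01
Weighted average = (0.00·92.6 + 0.12·88.6 + 0.37·76.0 + 0.01·78.4) / (0.00 + 0.12 + 0.37 + 0.01)
  = 39.5360 / 0.5000 = 79.072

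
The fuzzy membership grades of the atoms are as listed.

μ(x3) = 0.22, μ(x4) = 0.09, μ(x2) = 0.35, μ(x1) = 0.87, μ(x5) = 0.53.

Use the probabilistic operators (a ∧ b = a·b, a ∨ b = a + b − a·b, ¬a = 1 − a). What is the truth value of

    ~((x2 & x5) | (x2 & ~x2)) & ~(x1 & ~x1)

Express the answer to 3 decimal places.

x2 & x5 = a·b on (0.3500, 0.5300) = 0.1855
~x2 = 1 − 0.3500 = 0.6500
x2 & ~x2 = a·b on (0.3500, 0.6500) = 0.2275
(x2 & x5) | (x2 & ~x2) = a + b − a·b on (0.1855, 0.2275) = 0.3708
~((x2 & x5) | (x2 & ~x2)) = 1 − 0.3708 = 0.6292
~x1 = 1 − 0.8700 = 0.1300
x1 & ~x1 = a·b on (0.8700, 0.1300) = 0.1131
~(x1 & ~x1) = 1 − 0.1131 = 0.8869
~((x2 & x5) | (x2 & ~x2)) & ~(x1 & ~x1) = a·b on (0.6292, 0.8869) = 0.5580

0.558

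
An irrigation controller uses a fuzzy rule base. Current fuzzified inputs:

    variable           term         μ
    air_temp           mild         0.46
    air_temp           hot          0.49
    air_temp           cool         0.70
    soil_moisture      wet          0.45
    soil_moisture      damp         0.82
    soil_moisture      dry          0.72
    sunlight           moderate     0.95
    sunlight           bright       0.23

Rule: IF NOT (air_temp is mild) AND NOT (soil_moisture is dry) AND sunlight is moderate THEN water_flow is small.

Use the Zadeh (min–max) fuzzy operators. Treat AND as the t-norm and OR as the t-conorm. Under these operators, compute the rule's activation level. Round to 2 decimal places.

0.28

firing strength: ¬mild=1−0.46=0.54, ¬dry=1−0.72=0.28, moderate=0.95; AND[min(a, b)] → w = 0.28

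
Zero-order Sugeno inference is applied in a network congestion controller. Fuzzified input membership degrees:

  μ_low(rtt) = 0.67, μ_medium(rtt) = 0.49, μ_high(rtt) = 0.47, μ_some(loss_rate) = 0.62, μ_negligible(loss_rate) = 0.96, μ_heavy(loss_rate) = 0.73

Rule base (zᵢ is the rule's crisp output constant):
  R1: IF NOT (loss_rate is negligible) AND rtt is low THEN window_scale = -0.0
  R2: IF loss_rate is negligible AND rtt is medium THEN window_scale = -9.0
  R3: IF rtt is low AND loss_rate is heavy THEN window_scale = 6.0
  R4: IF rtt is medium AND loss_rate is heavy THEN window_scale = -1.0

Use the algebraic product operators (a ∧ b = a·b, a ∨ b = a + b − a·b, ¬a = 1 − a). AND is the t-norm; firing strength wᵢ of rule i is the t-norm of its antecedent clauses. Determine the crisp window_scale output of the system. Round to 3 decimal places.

R1 (z=-0.0): ¬negligible=1−0.96=0.04, low=0.67; AND[a·b] → w = 0.0268
R2 (z=-9.0): negligible=0.96, medium=0.49; AND[a·b] → w = 0.4704
R3 (z=6.0): low=0.67, heavy=0.73; AND[a·b] → w = 0.4891
R4 (z=-1.0): medium=0.49, heavy=0.73; AND[a·b] → w = 0.3577
Weighted average = (0.0268·-0.0 + 0.4704·-9.0 + 0.4891·6.0 + 0.3577·-1.0) / (0.0268 + 0.4704 + 0.4891 + 0.3577)
  = -1.6567 / 1.3440 = -1.233

-1.233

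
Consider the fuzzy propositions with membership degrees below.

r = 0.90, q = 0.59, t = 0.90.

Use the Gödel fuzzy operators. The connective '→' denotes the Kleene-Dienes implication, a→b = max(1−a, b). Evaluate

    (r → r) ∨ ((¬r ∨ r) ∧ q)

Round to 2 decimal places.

0.90

r → r  [Kleene-Dienes: max(1−a, b)] with a=0.90, b=0.90 → 0.90
¬r = 1 − 0.90 = 0.10
¬r ∨ r = max(a, b) on (0.10, 0.90) = 0.90
(¬r ∨ r) ∧ q = min(a, b) on (0.90, 0.59) = 0.59
(r → r) ∨ ((¬r ∨ r) ∧ q) = max(a, b) on (0.90, 0.59) = 0.90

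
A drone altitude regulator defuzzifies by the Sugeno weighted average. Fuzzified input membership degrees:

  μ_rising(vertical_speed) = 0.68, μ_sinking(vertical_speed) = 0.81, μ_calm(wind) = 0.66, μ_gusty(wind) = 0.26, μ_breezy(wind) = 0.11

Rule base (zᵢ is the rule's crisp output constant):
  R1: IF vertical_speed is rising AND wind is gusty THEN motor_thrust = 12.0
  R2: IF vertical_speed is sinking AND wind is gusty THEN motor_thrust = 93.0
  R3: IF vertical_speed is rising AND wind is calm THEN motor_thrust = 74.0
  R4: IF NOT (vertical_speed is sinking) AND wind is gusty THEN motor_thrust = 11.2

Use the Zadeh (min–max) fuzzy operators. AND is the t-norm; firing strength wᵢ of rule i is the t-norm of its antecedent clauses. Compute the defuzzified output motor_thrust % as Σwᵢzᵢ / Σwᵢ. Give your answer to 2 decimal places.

R1 (z=12.0): rising=0.68, gusty=0.26; AND[min(a, b)] → w = 0.26
R2 (z=93.0): sinking=0.81, gusty=0.26; AND[min(a, b)] → w = 0.26
R3 (z=74.0): rising=0.68, calm=0.66; AND[min(a, b)] → w = 0.66
R4 (z=11.2): ¬sinking=1−0.81=0.19, gusty=0.26; AND[min(a, b)] → w = 0.19
Weighted average = (0.26·12.0 + 0.26·93.0 + 0.66·74.0 + 0.19·11.2) / (0.26 + 0.26 + 0.66 + 0.19)
  = 78.2680 / 1.3700 = 57.13

57.13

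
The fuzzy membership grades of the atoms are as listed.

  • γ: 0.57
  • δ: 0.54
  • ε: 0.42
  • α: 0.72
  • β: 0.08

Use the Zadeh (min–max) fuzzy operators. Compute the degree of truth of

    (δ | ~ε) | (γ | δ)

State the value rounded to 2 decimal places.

~ε = 1 − 0.42 = 0.58
δ | ~ε = max(a, b) on (0.54, 0.58) = 0.58
γ | δ = max(a, b) on (0.57, 0.54) = 0.57
(δ | ~ε) | (γ | δ) = max(a, b) on (0.58, 0.57) = 0.58

0.58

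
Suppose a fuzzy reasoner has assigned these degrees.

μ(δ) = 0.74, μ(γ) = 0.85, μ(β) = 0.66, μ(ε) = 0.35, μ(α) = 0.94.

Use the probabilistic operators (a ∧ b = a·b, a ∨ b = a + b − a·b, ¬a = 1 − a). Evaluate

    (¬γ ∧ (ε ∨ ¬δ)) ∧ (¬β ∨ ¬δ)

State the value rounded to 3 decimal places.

¬γ = 1 − 0.8500 = 0.1500
¬δ = 1 − 0.7400 = 0.2600
ε ∨ ¬δ = a + b − a·b on (0.3500, 0.2600) = 0.5190
¬γ ∧ (ε ∨ ¬δ) = a·b on (0.1500, 0.5190) = 0.0779
¬β = 1 − 0.6600 = 0.3400
¬δ = 1 − 0.7400 = 0.2600
¬β ∨ ¬δ = a + b − a·b on (0.3400, 0.2600) = 0.5116
(¬γ ∧ (ε ∨ ¬δ)) ∧ (¬β ∨ ¬δ) = a·b on (0.0779, 0.5116) = 0.0398

0.040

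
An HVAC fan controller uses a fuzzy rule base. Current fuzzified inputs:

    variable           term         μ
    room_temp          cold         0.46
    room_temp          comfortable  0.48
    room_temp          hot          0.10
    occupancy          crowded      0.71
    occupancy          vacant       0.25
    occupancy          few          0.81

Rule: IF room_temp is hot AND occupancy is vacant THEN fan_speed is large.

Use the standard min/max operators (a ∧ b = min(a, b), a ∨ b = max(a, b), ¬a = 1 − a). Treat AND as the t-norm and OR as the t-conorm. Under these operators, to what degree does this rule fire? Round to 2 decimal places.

0.10

firing strength: hot=0.10, vacant=0.25; AND[min(a, b)] → w = 0.10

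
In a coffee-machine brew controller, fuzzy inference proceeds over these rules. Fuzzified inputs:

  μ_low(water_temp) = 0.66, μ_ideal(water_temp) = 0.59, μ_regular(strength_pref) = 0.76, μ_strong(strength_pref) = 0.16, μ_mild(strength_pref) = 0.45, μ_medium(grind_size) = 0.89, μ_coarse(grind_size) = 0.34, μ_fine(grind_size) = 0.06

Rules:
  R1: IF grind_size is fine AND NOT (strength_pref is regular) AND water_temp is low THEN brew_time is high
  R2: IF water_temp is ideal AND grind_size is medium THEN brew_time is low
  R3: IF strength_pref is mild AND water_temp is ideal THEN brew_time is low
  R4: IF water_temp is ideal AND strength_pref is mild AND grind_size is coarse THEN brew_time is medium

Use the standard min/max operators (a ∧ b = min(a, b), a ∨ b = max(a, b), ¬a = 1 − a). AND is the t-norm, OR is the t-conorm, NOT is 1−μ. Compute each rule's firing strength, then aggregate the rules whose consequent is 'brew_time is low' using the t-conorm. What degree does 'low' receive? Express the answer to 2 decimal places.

R1: fine=0.06, ¬regular=1−0.76=0.24, low=0.66; AND[min(a, b)] → w = 0.06
R2: ideal=0.59, medium=0.89; AND[min(a, b)] → w = 0.59
R3: mild=0.45, ideal=0.59; AND[min(a, b)] → w = 0.45
R4: ideal=0.59, mild=0.45, coarse=0.34; AND[min(a, b)] → w = 0.34
Rules with consequent 'low': {R2, R3} → strengths 0.59, 0.45
Aggregate via t-conorm [max(a, b)]: 0.59

0.59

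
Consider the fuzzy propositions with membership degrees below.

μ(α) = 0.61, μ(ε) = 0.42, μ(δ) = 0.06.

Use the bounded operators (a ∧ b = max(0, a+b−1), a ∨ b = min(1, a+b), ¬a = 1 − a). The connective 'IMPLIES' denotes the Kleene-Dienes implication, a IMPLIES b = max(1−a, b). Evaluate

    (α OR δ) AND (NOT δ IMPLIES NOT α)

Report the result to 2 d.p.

α OR δ = min(1, a+b) on (0.61, 0.06) = 0.67
NOT δ = 1 − 0.06 = 0.94
NOT α = 1 − 0.61 = 0.39
NOT δ IMPLIES NOT α  [Kleene-Dienes: max(1−a, b)] with a=0.94, b=0.39 → 0.39
(α OR δ) AND (NOT δ IMPLIES NOT α) = max(0, a+b−1) on (0.67, 0.39) = 0.06

0.06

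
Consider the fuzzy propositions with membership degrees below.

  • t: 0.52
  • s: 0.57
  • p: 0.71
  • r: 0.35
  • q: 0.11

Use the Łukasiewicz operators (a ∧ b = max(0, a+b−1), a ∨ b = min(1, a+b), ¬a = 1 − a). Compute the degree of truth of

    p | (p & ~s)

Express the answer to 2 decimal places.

0.85

~s = 1 − 0.57 = 0.43
p & ~s = max(0, a+b−1) on (0.71, 0.43) = 0.14
p | (p & ~s) = min(1, a+b) on (0.71, 0.14) = 0.85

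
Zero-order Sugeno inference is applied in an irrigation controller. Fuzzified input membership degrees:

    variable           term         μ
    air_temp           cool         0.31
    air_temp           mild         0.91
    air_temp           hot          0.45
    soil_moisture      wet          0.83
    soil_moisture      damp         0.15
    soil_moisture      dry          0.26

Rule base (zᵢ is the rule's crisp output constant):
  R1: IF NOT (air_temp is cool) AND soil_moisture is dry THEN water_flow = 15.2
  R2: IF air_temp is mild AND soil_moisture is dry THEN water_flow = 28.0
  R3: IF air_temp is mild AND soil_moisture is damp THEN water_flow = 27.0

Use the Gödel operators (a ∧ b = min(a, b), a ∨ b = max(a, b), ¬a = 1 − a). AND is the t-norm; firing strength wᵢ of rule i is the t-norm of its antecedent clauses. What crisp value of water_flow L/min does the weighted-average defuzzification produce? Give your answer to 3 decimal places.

R1 (z=15.2): ¬cool=1−0.31=0.69, dry=0.26; AND[min(a, b)] → w = 0.26
R2 (z=28.0): mild=0.91, dry=0.26; AND[min(a, b)] → w = 0.26
R3 (z=27.0): mild=0.91, damp=0.15; AND[min(a, b)] → w = 0.15
Weighted average = (0.26·15.2 + 0.26·28.0 + 0.15·27.0) / (0.26 + 0.26 + 0.15)
  = 15.2820 / 0.6700 = 22.809

22.809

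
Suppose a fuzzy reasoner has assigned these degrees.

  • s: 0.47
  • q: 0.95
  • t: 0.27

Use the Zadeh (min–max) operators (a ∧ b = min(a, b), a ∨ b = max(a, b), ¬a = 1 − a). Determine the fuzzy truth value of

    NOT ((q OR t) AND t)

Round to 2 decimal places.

0.73

q OR t = max(a, b) on (0.95, 0.27) = 0.95
(q OR t) AND t = min(a, b) on (0.95, 0.27) = 0.27
NOT ((q OR t) AND t) = 1 − 0.27 = 0.73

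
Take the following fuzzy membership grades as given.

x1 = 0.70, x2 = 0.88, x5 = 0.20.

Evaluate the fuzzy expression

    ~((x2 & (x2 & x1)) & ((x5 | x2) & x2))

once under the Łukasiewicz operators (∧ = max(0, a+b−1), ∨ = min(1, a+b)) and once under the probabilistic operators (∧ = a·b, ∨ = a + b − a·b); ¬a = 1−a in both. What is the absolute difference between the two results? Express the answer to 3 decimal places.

0.091

Under Łukasiewicz:
  x2 & x1 = max(0, a+b−1) on (0.88, 0.70) = 0.58
  x2 & (x2 & x1) = max(0, a+b−1) on (0.88, 0.58) = 0.46
  x5 | x2 = min(1, a+b) on (0.20, 0.88) = 1.00
  (x5 | x2) & x2 = max(0, a+b−1) on (1.00, 0.88) = 0.88
  (x2 & (x2 & x1)) & ((x5 | x2) & x2) = max(0, a+b−1) on (0.46, 0.88) = 0.34
  ~((x2 & (x2 & x1)) & ((x5 | x2) & x2)) = 1 − 0.34 = 0.66
  → value = 0.6600
Under probabilistic:
  x2 & x1 = a·b on (0.8800, 0.7000) = 0.6160
  x2 & (x2 & x1) = a·b on (0.8800, 0.6160) = 0.5421
  x5 | x2 = a + b − a·b on (0.2000, 0.8800) = 0.9040
  (x5 | x2) & x2 = a·b on (0.9040, 0.8800) = 0.7955
  (x2 & (x2 & x1)) & ((x5 | x2) & x2) = a·b on (0.5421, 0.7955) = 0.4312
  ~((x2 & (x2 & x1)) & ((x5 | x2) & x2)) = 1 − 0.4312 = 0.5688
  → value = 0.5688
|0.6600 − 0.5688| = 0.091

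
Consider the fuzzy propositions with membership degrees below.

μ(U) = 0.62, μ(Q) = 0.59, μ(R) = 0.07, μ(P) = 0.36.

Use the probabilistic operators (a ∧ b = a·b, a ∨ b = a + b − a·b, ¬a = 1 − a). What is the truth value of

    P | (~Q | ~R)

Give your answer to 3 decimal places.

~Q = 1 − 0.5900 = 0.4100
~R = 1 − 0.0700 = 0.9300
~Q | ~R = a + b − a·b on (0.4100, 0.9300) = 0.9587
P | (~Q | ~R) = a + b − a·b on (0.3600, 0.9587) = 0.9736

0.974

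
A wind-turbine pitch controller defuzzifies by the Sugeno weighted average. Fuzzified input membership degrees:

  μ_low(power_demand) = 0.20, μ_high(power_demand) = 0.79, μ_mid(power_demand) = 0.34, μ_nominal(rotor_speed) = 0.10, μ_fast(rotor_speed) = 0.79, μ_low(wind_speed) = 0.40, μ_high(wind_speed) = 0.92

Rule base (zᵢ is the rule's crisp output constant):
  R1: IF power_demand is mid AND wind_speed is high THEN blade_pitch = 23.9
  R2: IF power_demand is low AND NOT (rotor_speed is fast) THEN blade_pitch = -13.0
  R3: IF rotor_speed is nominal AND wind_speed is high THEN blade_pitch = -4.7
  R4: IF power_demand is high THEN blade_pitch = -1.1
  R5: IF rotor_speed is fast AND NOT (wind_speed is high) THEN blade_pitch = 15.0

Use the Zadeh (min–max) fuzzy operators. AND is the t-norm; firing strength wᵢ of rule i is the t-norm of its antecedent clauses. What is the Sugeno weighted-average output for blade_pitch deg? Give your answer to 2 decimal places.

3.57

R1 (z=23.9): mid=0.34, high=0.92; AND[min(a, b)] → w = 0.34
R2 (z=-13.0): low=0.20, ¬fast=1−0.79=0.21; AND[min(a, b)] → w = 0.20
R3 (z=-4.7): nominal=0.10, high=0.92; AND[min(a, b)] → w = 0.10
R4 (z=-1.1): high=0.79 → w = 0.79
R5 (z=15.0): fast=0.79, ¬high=1−0.92=0.08; AND[min(a, b)] → w = 0.08
Weighted average = (0.34·23.9 + 0.20·-13.0 + 0.10·-4.7 + 0.79·-1.1 + 0.08·15.0) / (0.34 + 0.20 + 0.10 + 0.79 + 0.08)
  = 5.3870 / 1.5100 = 3.57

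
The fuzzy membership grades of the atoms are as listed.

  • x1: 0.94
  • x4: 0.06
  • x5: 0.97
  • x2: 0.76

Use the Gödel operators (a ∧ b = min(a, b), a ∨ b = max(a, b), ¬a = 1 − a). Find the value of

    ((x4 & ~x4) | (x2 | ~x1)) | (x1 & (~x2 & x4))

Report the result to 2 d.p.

~x4 = 1 − 0.06 = 0.94
x4 & ~x4 = min(a, b) on (0.06, 0.94) = 0.06
~x1 = 1 − 0.94 = 0.06
x2 | ~x1 = max(a, b) on (0.76, 0.06) = 0.76
(x4 & ~x4) | (x2 | ~x1) = max(a, b) on (0.06, 0.76) = 0.76
~x2 = 1 − 0.76 = 0.24
~x2 & x4 = min(a, b) on (0.24, 0.06) = 0.06
x1 & (~x2 & x4) = min(a, b) on (0.94, 0.06) = 0.06
((x4 & ~x4) | (x2 | ~x1)) | (x1 & (~x2 & x4)) = max(a, b) on (0.76, 0.06) = 0.76

0.76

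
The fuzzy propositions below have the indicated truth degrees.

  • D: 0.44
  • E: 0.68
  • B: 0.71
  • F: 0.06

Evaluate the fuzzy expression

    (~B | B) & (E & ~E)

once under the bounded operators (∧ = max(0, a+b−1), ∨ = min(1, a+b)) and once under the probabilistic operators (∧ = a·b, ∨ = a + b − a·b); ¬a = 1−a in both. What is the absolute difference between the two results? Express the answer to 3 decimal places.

Under bounded:
  ~B = 1 − 0.71 = 0.29
  ~B | B = min(1, a+b) on (0.29, 0.71) = 1.00
  ~E = 1 − 0.68 = 0.32
  E & ~E = max(0, a+b−1) on (0.68, 0.32) = 0.00
  (~B | B) & (E & ~E) = max(0, a+b−1) on (1.00, 0.00) = 0.00
  → value = 0.0000
Under probabilistic:
  ~B = 1 − 0.7100 = 0.2900
  ~B | B = a + b − a·b on (0.2900, 0.7100) = 0.7941
  ~E = 1 − 0.6800 = 0.3200
  E & ~E = a·b on (0.6800, 0.3200) = 0.2176
  (~B | B) & (E & ~E) = a·b on (0.7941, 0.2176) = 0.1728
  → value = 0.1728
|0.0000 − 0.1728| = 0.173

0.173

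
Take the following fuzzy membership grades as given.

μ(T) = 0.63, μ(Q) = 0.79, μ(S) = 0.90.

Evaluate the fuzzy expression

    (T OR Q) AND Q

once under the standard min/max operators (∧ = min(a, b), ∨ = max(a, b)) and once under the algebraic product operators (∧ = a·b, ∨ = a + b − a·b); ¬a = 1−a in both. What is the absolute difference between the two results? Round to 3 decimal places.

Under standard min/max:
  T OR Q = max(a, b) on (0.63, 0.79) = 0.79
  (T OR Q) AND Q = min(a, b) on (0.79, 0.79) = 0.79
  → value = 0.7900
Under algebraic product:
  T OR Q = a + b − a·b on (0.6300, 0.7900) = 0.9223
  (T OR Q) AND Q = a·b on (0.9223, 0.7900) = 0.7286
  → value = 0.7286
|0.7900 − 0.7286| = 0.061

0.061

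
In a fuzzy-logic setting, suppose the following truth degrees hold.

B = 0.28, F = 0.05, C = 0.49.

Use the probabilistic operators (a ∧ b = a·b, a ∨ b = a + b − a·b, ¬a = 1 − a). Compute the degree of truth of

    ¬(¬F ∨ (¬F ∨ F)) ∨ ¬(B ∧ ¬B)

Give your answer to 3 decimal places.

¬F = 1 − 0.0500 = 0.9500
¬F = 1 − 0.0500 = 0.9500
¬F ∨ F = a + b − a·b on (0.9500, 0.0500) = 0.9525
¬F ∨ (¬F ∨ F) = a + b − a·b on (0.9500, 0.9525) = 0.9976
¬(¬F ∨ (¬F ∨ F)) = 1 − 0.9976 = 0.0024
¬B = 1 − 0.2800 = 0.7200
B ∧ ¬B = a·b on (0.2800, 0.7200) = 0.2016
¬(B ∧ ¬B) = 1 − 0.2016 = 0.7984
¬(¬F ∨ (¬F ∨ F)) ∨ ¬(B ∧ ¬B) = a + b − a·b on (0.0024, 0.7984) = 0.7989

0.799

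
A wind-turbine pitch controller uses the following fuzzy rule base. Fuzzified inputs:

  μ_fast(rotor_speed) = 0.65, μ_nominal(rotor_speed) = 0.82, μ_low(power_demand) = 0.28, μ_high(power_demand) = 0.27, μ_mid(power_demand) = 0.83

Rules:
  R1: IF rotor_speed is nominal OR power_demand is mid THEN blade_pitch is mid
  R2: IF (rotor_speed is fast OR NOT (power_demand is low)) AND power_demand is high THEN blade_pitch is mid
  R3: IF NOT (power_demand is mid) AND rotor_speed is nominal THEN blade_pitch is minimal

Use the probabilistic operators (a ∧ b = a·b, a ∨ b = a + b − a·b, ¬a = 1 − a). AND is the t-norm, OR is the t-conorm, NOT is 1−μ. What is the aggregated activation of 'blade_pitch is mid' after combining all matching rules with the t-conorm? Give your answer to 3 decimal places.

0.977

R1: nominal=0.82, mid=0.83; OR[a + b − a·b] → w = 0.9694
R2: (fast=0.65 OR ¬low=1−0.28=0.72) = 0.9020; AND[a·b] with high=0.27 → w = 0.2435
R3: ¬mid=1−0.83=0.17, nominal=0.82; AND[a·b] → w = 0.1394
Rules with consequent 'mid': {R1, R2} → strengths 0.9694, 0.2435
Aggregate via t-conorm [a + b − a·b]: 0.9769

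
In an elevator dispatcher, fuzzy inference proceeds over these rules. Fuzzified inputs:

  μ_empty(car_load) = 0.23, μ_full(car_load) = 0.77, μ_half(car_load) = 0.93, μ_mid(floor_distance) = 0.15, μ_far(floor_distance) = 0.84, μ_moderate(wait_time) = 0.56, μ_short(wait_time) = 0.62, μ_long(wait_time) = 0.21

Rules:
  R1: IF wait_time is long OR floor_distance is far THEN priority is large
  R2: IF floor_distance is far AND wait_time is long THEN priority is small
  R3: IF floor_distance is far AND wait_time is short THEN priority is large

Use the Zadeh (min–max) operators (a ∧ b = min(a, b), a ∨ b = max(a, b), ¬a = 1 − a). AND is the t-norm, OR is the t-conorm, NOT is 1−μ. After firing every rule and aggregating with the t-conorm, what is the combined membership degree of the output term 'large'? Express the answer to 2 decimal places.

0.84

R1: long=0.21, far=0.84; OR[max(a, b)] → w = 0.84
R2: far=0.84, long=0.21; AND[min(a, b)] → w = 0.21
R3: far=0.84, short=0.62; AND[min(a, b)] → w = 0.62
Rules with consequent 'large': {R1, R3} → strengths 0.84, 0.62
Aggregate via t-conorm [max(a, b)]: 0.84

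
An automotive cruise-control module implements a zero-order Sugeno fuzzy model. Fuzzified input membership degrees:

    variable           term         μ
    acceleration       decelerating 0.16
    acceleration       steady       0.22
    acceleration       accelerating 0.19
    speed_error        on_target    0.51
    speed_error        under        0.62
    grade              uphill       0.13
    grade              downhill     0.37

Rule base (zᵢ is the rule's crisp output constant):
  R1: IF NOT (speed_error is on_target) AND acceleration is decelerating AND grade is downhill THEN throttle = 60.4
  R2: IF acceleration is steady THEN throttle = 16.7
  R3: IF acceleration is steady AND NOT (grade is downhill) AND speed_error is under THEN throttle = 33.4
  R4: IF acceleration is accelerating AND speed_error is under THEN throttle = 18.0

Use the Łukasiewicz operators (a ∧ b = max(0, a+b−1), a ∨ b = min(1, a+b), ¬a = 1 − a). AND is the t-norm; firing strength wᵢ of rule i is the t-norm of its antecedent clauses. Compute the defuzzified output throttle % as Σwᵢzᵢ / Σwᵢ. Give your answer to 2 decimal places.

R1 (z=60.4): ¬on_target=1−0.51=0.49, decelerating=0.16, downhill=0.37; AND[max(0, a+b−1)] → w = 0.00
R2 (z=16.7): steady=0.22 → w = 0.22
R3 (z=33.4): steady=0.22, ¬downhill=1−0.37=0.63, under=0.62; AND[max(0, a+b−1)] → w = 0.00
R4 (z=18.0): accelerating=0.19, under=0.62; AND[max(0, a+b−1)] → w = 0.00
Weighted average = (0.00·60.4 + 0.22·16.7 + 0.00·33.4 + 0.00·18.0) / (0.00 + 0.22 + 0.00 + 0.00)
  = 3.6740 / 0.2200 = 16.70

16.70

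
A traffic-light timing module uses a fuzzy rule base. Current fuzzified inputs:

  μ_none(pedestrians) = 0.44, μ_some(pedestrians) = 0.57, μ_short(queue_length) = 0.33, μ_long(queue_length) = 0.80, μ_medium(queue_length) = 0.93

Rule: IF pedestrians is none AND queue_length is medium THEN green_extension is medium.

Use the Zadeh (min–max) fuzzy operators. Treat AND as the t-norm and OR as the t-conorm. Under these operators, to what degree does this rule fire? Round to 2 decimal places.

0.44

firing strength: none=0.44, medium=0.93; AND[min(a, b)] → w = 0.44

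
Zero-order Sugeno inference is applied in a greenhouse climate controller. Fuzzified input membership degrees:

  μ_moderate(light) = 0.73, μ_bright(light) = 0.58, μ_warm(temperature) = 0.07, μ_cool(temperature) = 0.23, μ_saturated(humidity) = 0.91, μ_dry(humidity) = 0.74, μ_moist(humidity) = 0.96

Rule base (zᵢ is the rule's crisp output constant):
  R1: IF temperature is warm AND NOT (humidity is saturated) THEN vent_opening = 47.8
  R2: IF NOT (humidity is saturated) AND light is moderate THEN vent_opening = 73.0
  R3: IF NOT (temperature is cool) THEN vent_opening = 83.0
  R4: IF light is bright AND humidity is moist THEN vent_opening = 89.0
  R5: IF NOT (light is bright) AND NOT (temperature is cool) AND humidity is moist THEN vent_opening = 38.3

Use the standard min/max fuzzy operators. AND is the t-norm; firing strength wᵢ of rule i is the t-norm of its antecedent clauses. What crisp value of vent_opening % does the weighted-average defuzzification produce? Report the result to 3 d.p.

73.333

R1 (z=47.8): warm=0.07, ¬saturated=1−0.91=0.09; AND[min(a, b)] → w = 0.07
R2 (z=73.0): ¬saturated=1−0.91=0.09, moderate=0.73; AND[min(a, b)] → w = 0.09
R3 (z=83.0): ¬cool=1−0.23=0.77 → w = 0.77
R4 (z=89.0): bright=0.58, moist=0.96; AND[min(a, b)] → w = 0.58
R5 (z=38.3): ¬bright=1−0.58=0.42, ¬cool=1−0.23=0.77, moist=0.96; AND[min(a, b)] → w = 0.42
Weighted average = (0.07·47.8 + 0.09·73.0 + 0.77·83.0 + 0.58·89.0 + 0.42·38.3) / (0.07 + 0.09 + 0.77 + 0.58 + 0.42)
  = 141.5320 / 1.9300 = 73.333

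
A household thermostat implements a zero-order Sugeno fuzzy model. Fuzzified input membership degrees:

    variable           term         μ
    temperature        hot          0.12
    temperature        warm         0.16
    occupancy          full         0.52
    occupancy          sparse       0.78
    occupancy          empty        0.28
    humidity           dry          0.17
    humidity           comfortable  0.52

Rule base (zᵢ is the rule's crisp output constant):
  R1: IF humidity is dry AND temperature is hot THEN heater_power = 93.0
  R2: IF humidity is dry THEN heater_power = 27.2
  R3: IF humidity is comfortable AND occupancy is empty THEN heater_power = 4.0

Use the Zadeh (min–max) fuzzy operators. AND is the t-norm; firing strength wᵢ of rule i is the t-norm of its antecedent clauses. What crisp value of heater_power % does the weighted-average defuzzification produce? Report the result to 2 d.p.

29.66

R1 (z=93.0): dry=0.17, hot=0.12; AND[min(a, b)] → w = 0.12
R2 (z=27.2): dry=0.17 → w = 0.17
R3 (z=4.0): comfortable=0.52, empty=0.28; AND[min(a, b)] → w = 0.28
Weighted average = (0.12·93.0 + 0.17·27.2 + 0.28·4.0) / (0.12 + 0.17 + 0.28)
  = 16.9040 / 0.5700 = 29.66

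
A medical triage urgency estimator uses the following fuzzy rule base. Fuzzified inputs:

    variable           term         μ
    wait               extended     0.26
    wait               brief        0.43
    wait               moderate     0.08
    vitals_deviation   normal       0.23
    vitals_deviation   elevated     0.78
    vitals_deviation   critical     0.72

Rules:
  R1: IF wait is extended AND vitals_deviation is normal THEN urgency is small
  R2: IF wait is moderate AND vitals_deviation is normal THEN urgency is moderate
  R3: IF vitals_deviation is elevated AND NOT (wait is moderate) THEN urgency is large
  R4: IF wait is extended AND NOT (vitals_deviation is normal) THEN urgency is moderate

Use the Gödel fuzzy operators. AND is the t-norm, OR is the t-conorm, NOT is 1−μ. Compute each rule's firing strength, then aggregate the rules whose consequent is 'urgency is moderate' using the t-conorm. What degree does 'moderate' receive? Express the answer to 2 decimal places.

R1: extended=0.26, normal=0.23; AND[min(a, b)] → w = 0.23
R2: moderate=0.08, normal=0.23; AND[min(a, b)] → w = 0.08
R3: elevated=0.78, ¬moderate=1−0.08=0.92; AND[min(a, b)] → w = 0.78
R4: extended=0.26, ¬normal=1−0.23=0.77; AND[min(a, b)] → w = 0.26
Rules with consequent 'moderate': {R2, R4} → strengths 0.08, 0.26
Aggregate via t-conorm [max(a, b)]: 0.26

0.26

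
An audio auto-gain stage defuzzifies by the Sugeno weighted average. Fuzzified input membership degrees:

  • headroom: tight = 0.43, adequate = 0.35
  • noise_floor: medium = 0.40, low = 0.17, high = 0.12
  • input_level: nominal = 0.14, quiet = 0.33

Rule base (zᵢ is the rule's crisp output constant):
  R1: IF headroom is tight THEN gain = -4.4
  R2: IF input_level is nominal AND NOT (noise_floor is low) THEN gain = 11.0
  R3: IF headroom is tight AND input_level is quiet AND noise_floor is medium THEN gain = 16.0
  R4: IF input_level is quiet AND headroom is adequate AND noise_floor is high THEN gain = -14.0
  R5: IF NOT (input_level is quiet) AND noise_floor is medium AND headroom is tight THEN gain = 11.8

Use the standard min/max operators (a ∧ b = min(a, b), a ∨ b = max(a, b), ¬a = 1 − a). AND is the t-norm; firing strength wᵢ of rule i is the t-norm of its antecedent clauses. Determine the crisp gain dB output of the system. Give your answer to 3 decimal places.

R1 (z=-4.4): tight=0.43 → w = 0.43
R2 (z=11.0): nominal=0.14, ¬low=1−0.17=0.83; AND[min(a, b)] → w = 0.14
R3 (z=16.0): tight=0.43, quiet=0.33, medium=0.40; AND[min(a, b)] → w = 0.33
R4 (z=-14.0): quiet=0.33, adequate=0.35, high=0.12; AND[min(a, b)] → w = 0.12
R5 (z=11.8): ¬quiet=1−0.33=0.67, medium=0.40, tight=0.43; AND[min(a, b)] → w = 0.40
Weighted average = (0.43·-4.4 + 0.14·11.0 + 0.33·16.0 + 0.12·-14.0 + 0.40·11.8) / (0.43 + 0.14 + 0.33 + 0.12 + 0.40)
  = 7.9680 / 1.4200 = 5.611

5.611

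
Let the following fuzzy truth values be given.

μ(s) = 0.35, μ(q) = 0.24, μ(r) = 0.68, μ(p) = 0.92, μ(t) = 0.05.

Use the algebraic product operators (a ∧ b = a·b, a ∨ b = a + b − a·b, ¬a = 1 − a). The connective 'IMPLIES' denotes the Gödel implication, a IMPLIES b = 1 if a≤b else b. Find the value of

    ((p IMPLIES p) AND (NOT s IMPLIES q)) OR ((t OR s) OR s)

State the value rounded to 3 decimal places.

0.695

p IMPLIES p  [Gödel: 1 if a≤b else b] with a=0.9200, b=0.9200 → 1.0000
NOT s = 1 − 0.3500 = 0.6500
NOT s IMPLIES q  [Gödel: 1 if a≤b else b] with a=0.6500, b=0.2400 → 0.2400
(p IMPLIES p) AND (NOT s IMPLIES q) = a·b on (1.0000, 0.2400) = 0.2400
t OR s = a + b − a·b on (0.0500, 0.3500) = 0.3825
(t OR s) OR s = a + b − a·b on (0.3825, 0.3500) = 0.5986
((p IMPLIES p) AND (NOT s IMPLIES q)) OR ((t OR s) OR s) = a + b − a·b on (0.2400, 0.5986) = 0.6950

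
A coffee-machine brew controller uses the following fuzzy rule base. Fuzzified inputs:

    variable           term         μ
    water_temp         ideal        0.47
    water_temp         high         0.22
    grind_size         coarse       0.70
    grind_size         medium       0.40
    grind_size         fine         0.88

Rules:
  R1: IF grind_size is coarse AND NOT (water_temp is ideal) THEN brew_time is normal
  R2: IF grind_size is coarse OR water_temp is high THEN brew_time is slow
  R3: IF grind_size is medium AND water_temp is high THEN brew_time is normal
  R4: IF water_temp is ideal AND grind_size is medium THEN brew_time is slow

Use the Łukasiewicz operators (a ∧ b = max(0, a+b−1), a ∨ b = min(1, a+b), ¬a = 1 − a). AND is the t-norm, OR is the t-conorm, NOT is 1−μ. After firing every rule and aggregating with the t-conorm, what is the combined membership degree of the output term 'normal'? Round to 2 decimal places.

0.23

R1: coarse=0.70, ¬ideal=1−0.47=0.53; AND[max(0, a+b−1)] → w = 0.23
R2: coarse=0.70, high=0.22; OR[min(1, a+b)] → w = 0.92
R3: medium=0.40, high=0.22; AND[max(0, a+b−1)] → w = 0.00
R4: ideal=0.47, medium=0.40; AND[max(0, a+b−1)] → w = 0.00
Rules with consequent 'normal': {R1, R3} → strengths 0.23, 0.00
Aggregate via t-conorm [min(1, a+b)]: 0.23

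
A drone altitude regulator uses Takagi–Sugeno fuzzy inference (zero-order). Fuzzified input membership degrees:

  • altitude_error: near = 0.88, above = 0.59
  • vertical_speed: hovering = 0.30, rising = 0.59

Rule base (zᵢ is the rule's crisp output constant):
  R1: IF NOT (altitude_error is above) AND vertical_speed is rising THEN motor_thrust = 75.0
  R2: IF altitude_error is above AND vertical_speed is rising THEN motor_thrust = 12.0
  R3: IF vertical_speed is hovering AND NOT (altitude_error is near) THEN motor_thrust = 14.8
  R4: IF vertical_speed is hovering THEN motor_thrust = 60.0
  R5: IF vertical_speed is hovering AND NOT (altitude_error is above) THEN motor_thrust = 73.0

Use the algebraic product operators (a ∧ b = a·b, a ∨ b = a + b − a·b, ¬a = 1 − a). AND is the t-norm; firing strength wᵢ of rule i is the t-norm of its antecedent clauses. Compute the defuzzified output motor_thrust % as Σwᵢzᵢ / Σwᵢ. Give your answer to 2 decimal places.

47.50

R1 (z=75.0): ¬above=1−0.59=0.41, rising=0.59; AND[a·b] → w = 0.2419
R2 (z=12.0): above=0.59, rising=0.59; AND[a·b] → w = 0.3481
R3 (z=14.8): hovering=0.30, ¬near=1−0.88=0.12; AND[a·b] → w = 0.0360
R4 (z=60.0): hovering=0.30 → w = 0.3000
R5 (z=73.0): hovering=0.30, ¬above=1−0.59=0.41; AND[a·b] → w = 0.1230
Weighted average = (0.2419·75.0 + 0.3481·12.0 + 0.0360·14.8 + 0.3000·60.0 + 0.1230·73.0) / (0.2419 + 0.3481 + 0.0360 + 0.3000 + 0.1230)
  = 49.8315 / 1.0490 = 47.50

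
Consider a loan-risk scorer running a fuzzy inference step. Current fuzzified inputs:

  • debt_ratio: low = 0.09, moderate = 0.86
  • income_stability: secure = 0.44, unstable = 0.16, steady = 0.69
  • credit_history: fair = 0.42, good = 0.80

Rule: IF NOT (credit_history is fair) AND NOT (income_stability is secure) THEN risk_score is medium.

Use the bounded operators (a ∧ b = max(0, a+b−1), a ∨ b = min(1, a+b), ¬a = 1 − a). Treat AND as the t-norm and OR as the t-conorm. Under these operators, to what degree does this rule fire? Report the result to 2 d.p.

firing strength: ¬fair=1−0.42=0.58, ¬secure=1−0.44=0.56; AND[max(0, a+b−1)] → w = 0.14

0.14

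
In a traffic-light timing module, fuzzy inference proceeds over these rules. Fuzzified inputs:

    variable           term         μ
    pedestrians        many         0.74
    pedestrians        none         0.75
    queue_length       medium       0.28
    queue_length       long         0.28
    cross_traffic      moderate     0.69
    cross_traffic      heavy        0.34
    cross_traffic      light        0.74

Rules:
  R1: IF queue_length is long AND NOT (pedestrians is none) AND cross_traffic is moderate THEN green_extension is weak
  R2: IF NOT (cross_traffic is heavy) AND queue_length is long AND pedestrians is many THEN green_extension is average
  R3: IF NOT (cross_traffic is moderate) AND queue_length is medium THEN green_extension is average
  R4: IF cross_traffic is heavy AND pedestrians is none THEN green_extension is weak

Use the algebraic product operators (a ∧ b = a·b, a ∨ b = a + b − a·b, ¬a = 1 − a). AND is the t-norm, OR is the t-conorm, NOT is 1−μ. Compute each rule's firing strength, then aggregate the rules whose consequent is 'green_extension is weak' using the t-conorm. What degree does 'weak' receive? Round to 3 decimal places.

0.291

R1: long=0.28, ¬none=1−0.75=0.25, moderate=0.69; AND[a·b] → w = 0.0483
R2: ¬heavy=1−0.34=0.66, long=0.28, many=0.74; AND[a·b] → w = 0.1368
R3: ¬moderate=1−0.69=0.31, medium=0.28; AND[a·b] → w = 0.0868
R4: heavy=0.34, none=0.75; AND[a·b] → w = 0.2550
Rules with consequent 'weak': {R1, R4} → strengths 0.0483, 0.2550
Aggregate via t-conorm [a + b − a·b]: 0.2910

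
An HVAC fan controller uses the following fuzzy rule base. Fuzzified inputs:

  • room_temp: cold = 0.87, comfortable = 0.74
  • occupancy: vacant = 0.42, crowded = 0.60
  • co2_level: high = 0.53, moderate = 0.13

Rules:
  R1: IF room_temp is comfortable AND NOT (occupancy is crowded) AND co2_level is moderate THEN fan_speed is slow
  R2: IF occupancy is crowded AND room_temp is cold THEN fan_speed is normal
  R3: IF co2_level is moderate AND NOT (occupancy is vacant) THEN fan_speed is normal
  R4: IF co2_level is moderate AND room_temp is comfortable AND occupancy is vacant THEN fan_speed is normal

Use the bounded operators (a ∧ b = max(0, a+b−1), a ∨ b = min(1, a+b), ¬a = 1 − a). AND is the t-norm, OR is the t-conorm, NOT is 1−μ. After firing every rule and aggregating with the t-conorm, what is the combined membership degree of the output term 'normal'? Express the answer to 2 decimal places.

0.47

R1: comfortable=0.74, ¬crowded=1−0.60=0.40, moderate=0.13; AND[max(0, a+b−1)] → w = 0.00
R2: crowded=0.60, cold=0.87; AND[max(0, a+b−1)] → w = 0.47
R3: moderate=0.13, ¬vacant=1−0.42=0.58; AND[max(0, a+b−1)] → w = 0.00
R4: moderate=0.13, comfortable=0.74, vacant=0.42; AND[max(0, a+b−1)] → w = 0.00
Rules with consequent 'normal': {R2, R3, R4} → strengths 0.47, 0.00, 0.00
Aggregate via t-conorm [min(1, a+b)]: 0.47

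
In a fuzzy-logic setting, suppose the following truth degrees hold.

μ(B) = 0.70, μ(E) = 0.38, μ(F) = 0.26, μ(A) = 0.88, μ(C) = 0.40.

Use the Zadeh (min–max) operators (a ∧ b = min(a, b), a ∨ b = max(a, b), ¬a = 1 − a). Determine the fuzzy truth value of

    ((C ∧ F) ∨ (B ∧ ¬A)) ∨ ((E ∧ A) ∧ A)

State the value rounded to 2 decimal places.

0.38

C ∧ F = min(a, b) on (0.40, 0.26) = 0.26
¬A = 1 − 0.88 = 0.12
B ∧ ¬A = min(a, b) on (0.70, 0.12) = 0.12
(C ∧ F) ∨ (B ∧ ¬A) = max(a, b) on (0.26, 0.12) = 0.26
E ∧ A = min(a, b) on (0.38, 0.88) = 0.38
(E ∧ A) ∧ A = min(a, b) on (0.38, 0.88) = 0.38
((C ∧ F) ∨ (B ∧ ¬A)) ∨ ((E ∧ A) ∧ A) = max(a, b) on (0.26, 0.38) = 0.38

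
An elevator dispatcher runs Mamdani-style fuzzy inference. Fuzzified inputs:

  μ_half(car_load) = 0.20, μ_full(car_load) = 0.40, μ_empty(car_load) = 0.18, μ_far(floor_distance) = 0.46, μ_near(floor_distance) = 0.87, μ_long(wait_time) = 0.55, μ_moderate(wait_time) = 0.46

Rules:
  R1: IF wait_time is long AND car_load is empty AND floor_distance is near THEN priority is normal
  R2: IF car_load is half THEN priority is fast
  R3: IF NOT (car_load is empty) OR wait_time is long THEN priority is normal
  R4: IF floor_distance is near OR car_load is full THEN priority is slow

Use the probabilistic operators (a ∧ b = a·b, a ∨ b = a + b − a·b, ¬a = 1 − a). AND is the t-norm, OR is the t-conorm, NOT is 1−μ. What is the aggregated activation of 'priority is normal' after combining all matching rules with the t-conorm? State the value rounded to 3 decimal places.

R1: long=0.55, empty=0.18, near=0.87; AND[a·b] → w = 0.0861
R2: half=0.20 → w = 0.2000
R3: ¬empty=1−0.18=0.82, long=0.55; OR[a + b − a·b] → w = 0.9190
R4: near=0.87, full=0.40; OR[a + b − a·b] → w = 0.9220
Rules with consequent 'normal': {R1, R3} → strengths 0.0861, 0.9190
Aggregate via t-conorm [a + b − a·b]: 0.9260

0.926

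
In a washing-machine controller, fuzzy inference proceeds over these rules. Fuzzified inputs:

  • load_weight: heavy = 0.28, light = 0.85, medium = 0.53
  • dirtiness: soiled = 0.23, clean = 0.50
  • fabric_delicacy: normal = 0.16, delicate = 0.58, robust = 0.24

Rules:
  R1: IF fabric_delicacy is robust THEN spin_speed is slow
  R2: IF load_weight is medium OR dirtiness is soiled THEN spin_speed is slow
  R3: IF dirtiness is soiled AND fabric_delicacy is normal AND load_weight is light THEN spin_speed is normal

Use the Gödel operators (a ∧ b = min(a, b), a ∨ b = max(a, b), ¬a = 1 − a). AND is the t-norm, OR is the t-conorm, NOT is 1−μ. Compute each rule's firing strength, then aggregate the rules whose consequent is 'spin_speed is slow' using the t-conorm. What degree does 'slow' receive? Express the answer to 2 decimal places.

R1: robust=0.24 → w = 0.24
R2: medium=0.53, soiled=0.23; OR[max(a, b)] → w = 0.53
R3: soiled=0.23, normal=0.16, light=0.85; AND[min(a, b)] → w = 0.16
Rules with consequent 'slow': {R1, R2} → strengths 0.24, 0.53
Aggregate via t-conorm [max(a, b)]: 0.53

0.53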